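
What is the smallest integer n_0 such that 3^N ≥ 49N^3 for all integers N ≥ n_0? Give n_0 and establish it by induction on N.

At N = 9: 19683 < 35721, so the inequality fails and n_0 ≥ 10. We prove 3^N ≥ 49N^3 for all N ≥ 10.
Base case (N = 10): 3^N = 59049 and 49N^3 = 49000, so 59049 ≥ 49000.
Inductive step: assume the claim holds for N = p, so 3^p ≥ 49p^3.
Then 3^(p + 1) = 3·(3^p) ≥ 3·(49p^3).
Also, for p ≥ 10 we have 3·(49p^3) ≥ 49(p+1)^3, since 3 ≥ (1 + 1/p)^3 for all p ≥ 10.
Combining, 3^(p + 1) ≥ 49(p+1)^3.
By induction, the statement is established for all N ≥ 10.
Hence the smallest such n_0 is 10.

n_0 = 10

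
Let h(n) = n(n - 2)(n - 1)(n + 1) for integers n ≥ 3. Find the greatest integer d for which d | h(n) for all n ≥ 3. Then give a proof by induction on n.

d = 24

Computing the first values: h(3) = 24 and h(4) = 120; gcd(24, 120) = 24, so d ≤ 24.
We prove 24 | n(n - 2)(n - 1)(n + 1) for all n ≥ 3 by induction on n.
When n = 3: h(3) = 24 = 24·(1), so 24 | h(3).
For the inductive step, assume it holds for an arbitrary m ≥ 3, i.e. 24 | h(m). Then
h(m+1) − h(m) = (m-1)·m·(m+1)·(m+2) − (m-2)·(m-1)·m·(m+1) = (m-1)·m·(m+1)·[(m+2) − (m-2)] = 4·(m-1)·m·(m+1). The product of 3 consecutive integers is divisible by (3)! = 6, so h(m+1) − h(m) is divisible by 4·6 = 24. By the inductive hypothesis 24 | h(m), hence 24 | h(m+1).
Hence, by induction on n, the claim holds for every n ≥ 3.
Therefore the largest such d is 24.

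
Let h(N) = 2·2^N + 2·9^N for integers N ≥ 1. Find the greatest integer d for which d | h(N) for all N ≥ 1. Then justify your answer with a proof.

d = 2

Computing the first values: h(1) = 22 and h(2) = 170; gcd(22, 170) = 2, so d ≤ 2.
We prove 2 | 2·2^N + 2·9^N for all N ≥ 1 by induction on N.
Base case (N = 1): h(1) = 22 = 2·(11), so 2 | h(1).
Suppose the result is true for N = k, i.e. 2 | h(k). Then
h(k+1) − 9·h(k) = (2·2^(k+1) + 2·9^(k+1)) − 9·(2·2^k + 2·9^k) = (2)·2^k·(2 − 9) = (-14)·2^k. Since 2 | h(k) by the inductive hypothesis, 2 | 9·h(k); and 2 | -14 since -14 = 2·-7. Therefore 2 | h(k+1).
This completes the induction.
Therefore the largest such d is 2.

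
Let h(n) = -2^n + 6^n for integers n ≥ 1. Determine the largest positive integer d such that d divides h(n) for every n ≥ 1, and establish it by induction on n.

d = 4

Computing the first values: h(1) = 4 and h(2) = 32; gcd(4, 32) = 4, so d ≤ 4.
We prove 4 | -2^n + 6^n for all n ≥ 1 by induction on n.
When n = 1: h(1) = 4 = 4·(1), so 4 | h(1).
Inductive step: assume the claim holds for n = m, i.e. 4 | h(m). Then
6^{m+1} − 2^{m+1} = 6·6^m − 2·2^m = 6·(6^m − 2^m) + (4)·2^m. The first term is divisible by 4 by the inductive hypothesis, and the second term (4)·2^m is divisible by 4 since 4 | 4. Hence 4 | h(m+1).
This completes the induction.
Therefore the largest such d is 4.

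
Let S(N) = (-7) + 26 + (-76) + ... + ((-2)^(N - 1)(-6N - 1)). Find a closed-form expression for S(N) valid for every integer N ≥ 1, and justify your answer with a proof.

S(N) = (-2)^N(2N + 1) - 1

We claim S(N) = (-2)^N(2N + 1) - 1 for all N ≥ 1.
For the base case N = 1: S(1) = -7, and the closed form gives -7. They agree.
For the inductive step, assume it holds for an arbitrary p ≥ 1, so S(p) = (-2)^p(2p + 1) - 1.
Then S(p+1) = S(p) + ((-2)^p(-6p - 7)) = ((-2)^p(2p + 1) - 1) + ((-2)^p(-6p - 7)).
Simplifying, S(p+1) = -4(-2)^p·p - 6(-2)^p - 1 = (-2)^(p+1)(2(p+1) + 1) - 1,
which is the closed form with N = p+1.
By induction, the statement is established for all N ≥ 1.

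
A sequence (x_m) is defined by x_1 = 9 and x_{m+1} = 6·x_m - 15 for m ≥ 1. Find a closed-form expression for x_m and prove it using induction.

Computing the first terms: x_1 = 9, x_2 = 39, x_3 = 219. This suggests x_m = 6^m + 3.
Base case (m = 1): the formula gives 9 = 9 = x_1.
Inductive step: suppose the statement holds for some r ≥ 1, so x_r = 6^r + 3.
Then x_{r+1} = 6·x_r - 15 = 6·(6^r + 3) - 15 = 6^(r + 1) + 3,
which is the claimed formula at m = r+1.
Hence, by induction on m, the claim holds for every m ≥ 1.

x_m = 6^m + 3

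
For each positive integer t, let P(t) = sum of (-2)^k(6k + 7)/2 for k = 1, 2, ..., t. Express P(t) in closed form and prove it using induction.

We claim P(t) = (-2)^t(2t + 3) - 3 for all t ≥ 1.
Base step (t = 1): P(1) = -13, and the closed form gives -13. They agree.
Inductive step: suppose the statement holds for some k ≥ 1, so P(k) = (-2)^k(2k + 3) - 3.
Then P(k+1) = P(k) + ((-2)^k(-6k - 13)) = ((-2)^k(2k + 3) - 3) + ((-2)^k(-6k - 13)).
Simplifying, P(k+1) = -4(-2)^k·k - 10(-2)^k - 3 = (-2)^(k+1)(2(k+1) + 3) - 3,
which is the closed form with t = k+1.
This completes the induction.

P(t) = (-2)^t(2t + 3) - 3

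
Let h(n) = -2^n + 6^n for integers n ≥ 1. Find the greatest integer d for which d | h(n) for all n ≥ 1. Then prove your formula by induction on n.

Computing the first values: h(1) = 4 and h(2) = 32; gcd(4, 32) = 4, so d ≤ 4.
We prove 4 | -2^n + 6^n for all n ≥ 1 by induction on n.
Base case (n = 1): h(1) = 4 = 4·(1), so 4 | h(1).
For the inductive step, assume it holds for an arbitrary j ≥ 1, i.e. 4 | h(j). Then
6^{j+1} − 2^{j+1} = 6·6^j − 2·2^j = 6·(6^j − 2^j) + (4)·2^j. The first term is divisible by 4 by the inductive hypothesis, and the second term (4)·2^j is divisible by 4 since 4 | 4. Hence 4 | h(j+1).
By the principle of mathematical induction, the result holds for all n ≥ 1.
Therefore the largest such d is 4.

d = 4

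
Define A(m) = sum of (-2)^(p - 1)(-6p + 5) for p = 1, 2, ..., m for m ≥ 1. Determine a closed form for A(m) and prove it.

A(m) = (-2)^m(2m - 1) + 1

We claim A(m) = (-2)^m(2m - 1) + 1 for all m ≥ 1.
Base case (m = 1): A(1) = -1, and the closed form gives -1. They agree.
Inductive step: suppose the statement holds for some p ≥ 1, so A(p) = (-2)^p(2p - 1) + 1.
Then A(p+1) = A(p) + ((-2)^p(-6p - 1)) = ((-2)^p(2p - 1) + 1) + ((-2)^p(-6p - 1)).
Simplifying, A(p+1) = (-2)^(p + 1) - (-2)^(p + 2)p + 1 = (-2)^(p+1)(2(p+1) - 1) + 1,
which is the closed form with m = p+1.
By induction, the statement is established for all m ≥ 1.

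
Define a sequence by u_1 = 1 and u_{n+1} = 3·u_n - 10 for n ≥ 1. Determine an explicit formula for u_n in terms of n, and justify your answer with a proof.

u_n = -4·3^(n - 1) + 5

Computing the first terms: u_1 = 1, u_2 = -7, u_3 = -31. This suggests u_n = -4·3^(n - 1) + 5.
Base case (n = 1): the formula gives 1 = 1 = u_1.
For the inductive step, assume it holds for an arbitrary p ≥ 1, so u_p = -4·3^(p - 1) + 5.
Then u_{p+1} = 3·u_p - 10 = 3·(-4·3^(p - 1) + 5) - 10 = -4·3^p + 5 = -4·3^((p+1) - 1) + 5,
which is the claimed formula at n = p+1.
By induction, the statement is established for all n ≥ 1.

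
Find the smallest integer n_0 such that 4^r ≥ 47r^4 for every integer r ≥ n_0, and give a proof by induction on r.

n_0 = 10

At r = 9: 262144 < 308367, so the inequality fails and n_0 ≥ 10. We prove 4^r ≥ 47r^4 for all r ≥ 10.
For the base case r = 10: 4^r = 1048576 and 47r^4 = 470000, so 1048576 ≥ 470000.
Inductive step: assume the claim holds for r = p, so 4^p ≥ 47p^4.
Then 4^(p + 1) = 4·(4^p) ≥ 4·(47p^4).
Also, for p ≥ 10 we have 4·(47p^4) ≥ 47(p+1)^4, since 4 ≥ (1 + 1/p)^4 for all p ≥ 10.
Combining, 4^(p + 1) ≥ 47(p+1)^4.
This completes the induction.
Hence the smallest such n_0 is 10.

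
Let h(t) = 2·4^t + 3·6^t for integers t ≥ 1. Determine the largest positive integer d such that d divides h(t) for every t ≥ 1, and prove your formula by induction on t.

Computing the first values: h(1) = 26 and h(2) = 140; gcd(26, 140) = 2, so d ≤ 2.
We prove 2 | 2·4^t + 3·6^t for all t ≥ 1 by induction on t.
Base case (t = 1): h(1) = 26 = 2·(13), so 2 | h(1).
Inductive step: assume the claim holds for t = p, i.e. 2 | h(p). Then
h(p+1) − 6·h(p) = (2·4^(p+1) + 3·6^(p+1)) − 6·(2·4^p + 3·6^p) = (2)·4^p·(4 − 6) = (-4)·4^p. Since 2 | h(p) by the inductive hypothesis, 2 | 6·h(p); and 2 | -4 since -4 = 2·-2. Therefore 2 | h(p+1).
This completes the induction.
Therefore the largest such d is 2.

d = 2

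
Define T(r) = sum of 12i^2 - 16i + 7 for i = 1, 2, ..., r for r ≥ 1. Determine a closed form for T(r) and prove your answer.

We claim T(r) = r(4r^2 - 2r + 1) for all r ≥ 1.
For the base case r = 1: T(1) = 3, and the closed form gives 3. They agree.
Suppose the result is true for r = i, so T(i) = i(4i^2 - 2i + 1).
Then T(i+1) = T(i) + (12i^2 + 8i + 3) = (i(4i^2 - 2i + 1)) + (12i^2 + 8i + 3).
Simplifying, T(i+1) = (i + 1)(4i^2 + 6i + 3) = (i+1)(4(i+1)^2 - 2(i+1) + 1),
which is the closed form with r = i+1.
This completes the induction.

T(r) = r(4r^2 - 2r + 1)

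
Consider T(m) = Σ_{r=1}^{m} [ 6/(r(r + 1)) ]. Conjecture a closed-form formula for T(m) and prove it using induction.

T(m) = 6m/(m + 1)

We claim T(m) = 6m/(m + 1) for all m ≥ 1.
Base case (m = 1): T(1) = 3, and the closed form gives 3. They agree.
Suppose the result is true for m = r, so T(r) = 6r/(r + 1).
Then T(r+1) = T(r) + (6/((r + 1)(r + 2))) = (6r/(r + 1)) + (6/((r + 1)(r + 2))).
Simplifying, T(r+1) = 6(r + 1)/(r + 2) = 6(r+1)/((r+1) + 1),
which is the closed form with m = r+1.
This completes the induction.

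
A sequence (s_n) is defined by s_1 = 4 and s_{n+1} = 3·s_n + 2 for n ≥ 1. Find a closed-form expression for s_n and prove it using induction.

Computing the first terms: s_1 = 4, s_2 = 14, s_3 = 44. This suggests s_n = 5·3^(n - 1) - 1.
Base step (n = 1): the formula gives 4 = 4 = s_1.
For the inductive step, assume it holds for an arbitrary k ≥ 1, so s_k = 5·3^(k - 1) - 1.
Then s_{k+1} = 3·s_k + 2 = 3·(5·3^(k - 1) - 1) + 2 = 5·3^k - 1 = 5·3^((k+1) - 1) - 1,
which is the claimed formula at n = k+1.
This completes the induction.

s_n = 5·3^(n - 1) - 1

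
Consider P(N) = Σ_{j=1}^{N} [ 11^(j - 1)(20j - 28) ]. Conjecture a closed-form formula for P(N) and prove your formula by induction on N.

We claim P(N) = 11^N(2N - 3) + 3 for all N ≥ 1.
For the base case N = 1: P(1) = -8, and the closed form gives -8. They agree.
Inductive step: assume the claim holds for N = j, so P(j) = 11^j(2j - 3) + 3.
Then P(j+1) = P(j) + (11^j(20j - 8)) = (11^j(2j - 3) + 3) + (11^j(20j - 8)).
Simplifying, P(j+1) = 22·11^j·j - 11·11^j + 3 = 11^(j+1)(2(j+1) - 3) + 3,
which is the closed form with N = j+1.
By the principle of mathematical induction, the result holds for all N ≥ 1.

P(N) = 11^N(2N - 3) + 3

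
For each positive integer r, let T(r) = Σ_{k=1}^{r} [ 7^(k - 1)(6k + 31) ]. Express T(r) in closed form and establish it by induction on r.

T(r) = 7^r(r + 5) - 5

We claim T(r) = 7^r(r + 5) - 5 for all r ≥ 1.
Base step (r = 1): T(1) = 37, and the closed form gives 37. They agree.
Inductive step: assume the claim holds for r = k, so T(k) = 7^k(k + 5) - 5.
Then T(k+1) = T(k) + (7^k(6k + 37)) = (7^k(k + 5) - 5) + (7^k(6k + 37)).
Simplifying, T(k+1) = 7·7^k·k + 42·7^k - 5 = 7^(k+1)((k+1) + 5) - 5,
which is the closed form with r = k+1.
By induction, the statement is established for all r ≥ 1.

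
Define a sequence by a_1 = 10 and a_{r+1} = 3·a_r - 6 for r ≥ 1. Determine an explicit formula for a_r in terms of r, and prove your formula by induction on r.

a_r = 7·3^(r - 1) + 3

Computing the first terms: a_1 = 10, a_2 = 24, a_3 = 66. This suggests a_r = 7·3^(r - 1) + 3.
When r = 1: the formula gives 10 = 10 = a_1.
Suppose the result is true for r = i, so a_i = 7·3^(i - 1) + 3.
Then a_{i+1} = 3·a_i - 6 = 3·(7·3^(i - 1) + 3) - 6 = 7·3^i + 3 = 7·3^((i+1) - 1) + 3,
which is the claimed formula at r = i+1.
By induction, the statement is established for all r ≥ 1.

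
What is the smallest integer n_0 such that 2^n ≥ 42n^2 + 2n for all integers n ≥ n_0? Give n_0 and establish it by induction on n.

At n = 12: 4096 < 6072, so the inequality fails and n_0 ≥ 13. We prove 2^n ≥ 42n^2 + 2n for all n ≥ 13.
When n = 13: 2^n = 8192 and 42n^2 + 2n = 7124, so 8192 ≥ 7124.
Suppose the result is true for n = r, so 2^r ≥ 42r^2 + 2r.
Then 2^(r + 1) = 2·(2^r) ≥ 2·(42r^2 + 2r).
Also, for r ≥ 13 we have 2·(42r^2 + 2r) ≥ 42(r+1)^2 + 2(r+1), since 2·(42r^2 + 2r) − (42(r+1)^2 + 2(r+1)) = 42r^2 - 82r - 44, which is nonnegative for all r ≥ 13.
Combining, 2^(r + 1) ≥ 42(r+1)^2 + 2(r+1).
By the principle of mathematical induction, the result holds for all n ≥ 13.
Hence the smallest such n_0 is 13.

n_0 = 13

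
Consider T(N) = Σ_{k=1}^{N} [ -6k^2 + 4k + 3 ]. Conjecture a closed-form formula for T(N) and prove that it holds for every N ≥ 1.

We claim T(N) = -N(2N^2 + N - 4) for all N ≥ 1.
Base step (N = 1): T(1) = 1, and the closed form gives 1. They agree.
Suppose the result is true for N = k, so T(k) = k(-2k^2 - k + 4).
Then T(k+1) = T(k) + (-6k^2 - 8k + 1) = (k(-2k^2 - k + 4)) + (-6k^2 - 8k + 1).
Simplifying, T(k+1) = -(k + 1)(2k^2 + 5k - 1) = -(k+1)(2(k+1)^2 + (k+1) - 4),
which is the closed form with N = k+1.
By induction, the statement is established for all N ≥ 1.

T(N) = -N(2N^2 + N - 4)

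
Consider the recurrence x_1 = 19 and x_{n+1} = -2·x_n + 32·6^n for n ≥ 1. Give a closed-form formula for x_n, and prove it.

x_n = -5(-2)^(n - 1) + 4·6^n

Computing the first terms: x_1 = 19, x_2 = 154, x_3 = 844. This suggests x_n = -5(-2)^(n - 1) + 4·6^n.
When n = 1: the formula gives 19 = 19 = x_1.
Inductive step: assume the claim holds for n = m, so x_m = -5(-2)^(m - 1) + 4·6^m.
Then x_{m+1} = -2·x_m + 32·6^m = -2·(-5(-2)^(m - 1) + 4·6^m) + 32·6^m = -5(-2)^m + 4·6^(m + 1) = -5(-2)^((m+1) - 1) + 4·6^(m+1),
which is the claimed formula at n = m+1.
By induction, the statement is established for all n ≥ 1.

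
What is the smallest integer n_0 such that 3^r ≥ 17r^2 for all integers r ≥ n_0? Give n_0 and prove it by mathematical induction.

At r = 5: 243 < 425, so the inequality fails and n_0 ≥ 6. We prove 3^r ≥ 17r^2 for all r ≥ 6.
For the base case r = 6: 3^r = 729 and 17r^2 = 612, so 729 ≥ 612.
Inductive step: assume the claim holds for r = i, so 3^i ≥ 17i^2.
Then 3^(i + 1) = 3·(3^i) ≥ 3·(17i^2).
Also, for i ≥ 6 we have 3·(17i^2) ≥ 17(i+1)^2, since 3 ≥ (1 + 1/i)^2 for all i ≥ 6.
Combining, 3^(i + 1) ≥ 17(i+1)^2.
Hence, by induction on r, the claim holds for every r ≥ 6.
Hence the smallest such n_0 is 6.

n_0 = 6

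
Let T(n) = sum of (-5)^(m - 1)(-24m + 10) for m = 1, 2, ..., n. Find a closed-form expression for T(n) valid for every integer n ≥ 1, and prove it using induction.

We claim T(n) = (-5)^n(4n - 1) + 1 for all n ≥ 1.
Base case (n = 1): T(1) = -14, and the closed form gives -14. They agree.
Suppose the result is true for n = m, so T(m) = (-5)^m(4m - 1) + 1.
Then T(m+1) = T(m) + ((-5)^m(-24m - 14)) = ((-5)^m(4m - 1) + 1) + ((-5)^m(-24m - 14)).
Simplifying, T(m+1) = -20(-5)^m·m - 15(-5)^m + 1 = (-5)^(m+1)(4(m+1) - 1) + 1,
which is the closed form with n = m+1.
By the principle of mathematical induction, the result holds for all n ≥ 1.

T(n) = (-5)^n(4n - 1) + 1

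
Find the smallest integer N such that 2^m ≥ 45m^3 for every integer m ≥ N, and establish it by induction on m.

N = 19

At m = 18: 262144 < 262440, so the inequality fails and N ≥ 19. We prove 2^m ≥ 45m^3 for all m ≥ 19.
Base step (m = 19): 2^m = 524288 and 45m^3 = 308655, so 524288 ≥ 308655.
Inductive step: assume the claim holds for m = p, so 2^p ≥ 45p^3.
Then 2^(p + 1) = 2·(2^p) ≥ 2·(45p^3).
Also, for p ≥ 19 we have 2·(45p^3) ≥ 45(p+1)^3, since 2 ≥ (1 + 1/p)^3 for all p ≥ 19.
Combining, 2^(p + 1) ≥ 45(p+1)^3.
By the principle of mathematical induction, the result holds for all m ≥ 19.
Hence the smallest such N is 19.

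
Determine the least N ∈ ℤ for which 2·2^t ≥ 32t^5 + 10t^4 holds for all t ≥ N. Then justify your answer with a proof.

At t = 28: 536870912 < 556878336, so the inequality fails and N ≥ 29. We prove 2·2^t ≥ 32t^5 + 10t^4 for all t ≥ 29.
When t = 29: 2·2^t = 1073741824 and 32t^5 + 10t^4 = 663429578, so 1073741824 ≥ 663429578.
Inductive step: suppose the statement holds for some m ≥ 29, so 2·2^m ≥ 32m^5 + 10m^4.
Then 2·2^(m + 1) = 2·(2·2^m) ≥ 2·(32m^5 + 10m^4).
Also, for m ≥ 29 we have 2·(32m^5 + 10m^4) ≥ 32(m+1)^5 + 10(m+1)^4, since 2·(32m^5 + 10m^4) − (32(m+1)^5 + 10(m+1)^4) = 32m^5 - 150m^4 - 360m^3 - 380m^2 - 200m - 42, which is nonnegative for all m ≥ 29.
Combining, 2·2^(m + 1) ≥ 32(m+1)^5 + 10(m+1)^4.
Hence, by induction on t, the claim holds for every t ≥ 29.
Hence the smallest such N is 29.

N = 29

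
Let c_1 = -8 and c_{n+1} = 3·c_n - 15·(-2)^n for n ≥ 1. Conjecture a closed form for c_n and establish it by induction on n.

c_n = 3(-2)^n - 2·3^(n - 1)

Computing the first terms: c_1 = -8, c_2 = 6, c_3 = -42. This suggests c_n = 3(-2)^n - 2·3^(n - 1).
Base step (n = 1): the formula gives -8 = -8 = c_1.
Inductive step: suppose the statement holds for some r ≥ 1, so c_r = 3(-2)^r - 2·3^(r - 1).
Then c_{r+1} = 3·c_r - 15·(-2)^r = 3·(3(-2)^r - 2·3^(r - 1)) - 15·(-2)^r = 3(-2)^(r + 1) - 2·3^r = 3(-2)^(r+1) - 2·3^((r+1) - 1),
which is the claimed formula at n = r+1.
Hence, by induction on n, the claim holds for every n ≥ 1.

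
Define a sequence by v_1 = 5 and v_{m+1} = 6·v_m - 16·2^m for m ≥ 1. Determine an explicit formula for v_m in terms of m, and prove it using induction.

Computing the first terms: v_1 = 5, v_2 = -2, v_3 = -76. This suggests v_m = 2^(m + 2) - 3·6^(m - 1).
For the base case m = 1: the formula gives 5 = 5 = v_1.
Inductive step: suppose the statement holds for some r ≥ 1, so v_r = 2^(r + 2) - 3·6^(r - 1).
Then v_{r+1} = 6·v_r - 16·2^r = 6·(2^(r + 2) - 3·6^(r - 1)) - 16·2^r = 2^(r + 3) - 3·6^r = 2^((r+1) + 2) - 3·6^((r+1) - 1),
which is the claimed formula at m = r+1.
By the principle of mathematical induction, the result holds for all m ≥ 1.

v_m = 2^(m + 2) - 3·6^(m - 1)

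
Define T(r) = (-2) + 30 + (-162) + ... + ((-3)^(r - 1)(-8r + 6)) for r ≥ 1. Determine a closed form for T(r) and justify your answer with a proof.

T(r) = (-3)^r(2r - 1) + 1

We claim T(r) = (-3)^r(2r - 1) + 1 for all r ≥ 1.
When r = 1: T(1) = -2, and the closed form gives -2. They agree.
For the inductive step, assume it holds for an arbitrary k ≥ 1, so T(k) = (-3)^k(2k - 1) + 1.
Then T(k+1) = T(k) + ((-3)^k(-8k - 2)) = ((-3)^k(2k - 1) + 1) + ((-3)^k(-8k - 2)).
Simplifying, T(k+1) = -6(-3)^k·k - 3(-3)^k + 1 = (-3)^(k+1)(2(k+1) - 1) + 1,
which is the closed form with r = k+1.
Hence, by induction on r, the claim holds for every r ≥ 1.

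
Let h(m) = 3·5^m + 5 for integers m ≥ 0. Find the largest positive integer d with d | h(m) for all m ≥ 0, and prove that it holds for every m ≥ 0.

d = 4

Computing the first values: h(0) = 8 and h(1) = 20; gcd(8, 20) = 4, so d ≤ 4.
We prove 4 | 3·5^m + 5 for all m ≥ 0 by induction on m.
When m = 0: h(0) = 8 = 4·(2), so 4 | h(0).
For the inductive step, assume it holds for an arbitrary i ≥ 0, i.e. 4 | h(i). Then
h(i+1) = 3·5^(i+1) + 5 = 5·(3·5^i + 5) - 20 = 5·h(i) - 20. The first term is divisible by 4 by the inductive hypothesis, and -20 is divisible by 4. Hence 4 | h(i+1).
By the principle of mathematical induction, the result holds for all m ≥ 0.
Therefore the largest such d is 4.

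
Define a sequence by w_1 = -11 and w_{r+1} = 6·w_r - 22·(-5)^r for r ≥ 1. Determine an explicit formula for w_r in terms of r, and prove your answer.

w_r = 2(-5)^r - 6^(r - 1)

Computing the first terms: w_1 = -11, w_2 = 44, w_3 = -286. This suggests w_r = 2(-5)^r - 6^(r - 1).
When r = 1: the formula gives -11 = -11 = w_1.
Inductive step: suppose the statement holds for some i ≥ 1, so w_i = 2(-5)^i - 6^(i - 1).
Then w_{i+1} = 6·w_i - 22·(-5)^i = 6·(2(-5)^i - 6^(i - 1)) - 22·(-5)^i = 2(-5)^(i + 1) - 6^i = 2(-5)^(i+1) - 6^((i+1) - 1),
which is the claimed formula at r = i+1.
This completes the induction.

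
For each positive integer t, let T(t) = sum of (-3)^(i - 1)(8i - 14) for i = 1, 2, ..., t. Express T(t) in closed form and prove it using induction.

T(t) = (-3)^t(-2t + 3) - 3

We claim T(t) = (-3)^t(-2t + 3) - 3 for all t ≥ 1.
Base case (t = 1): T(1) = -6, and the closed form gives -6. They agree.
Inductive step: suppose the statement holds for some i ≥ 1, so T(i) = (-3)^i(-2i + 3) - 3.
Then T(i+1) = T(i) + ((-3)^i(8i - 6)) = ((-3)^i(-2i + 3) - 3) + ((-3)^i(8i - 6)).
Simplifying, T(i+1) = 6(-3)^i·i - 3(-3)^i - 3 = (-3)^(i+1)(-2(i+1) + 3) - 3,
which is the closed form with t = i+1.
By the principle of mathematical induction, the result holds for all t ≥ 1.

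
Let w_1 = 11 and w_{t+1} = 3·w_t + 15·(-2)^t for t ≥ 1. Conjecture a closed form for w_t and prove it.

Computing the first terms: w_1 = 11, w_2 = 3, w_3 = 69. This suggests w_t = -3(-2)^t + 5·3^(t - 1).
Base case (t = 1): the formula gives 11 = 11 = w_1.
Inductive step: assume the claim holds for t = r, so w_r = -3(-2)^r + 5·3^(r - 1).
Then w_{r+1} = 3·w_r + 15·(-2)^r = 3·(-3(-2)^r + 5·3^(r - 1)) + 15·(-2)^r = -3(-2)^(r + 1) + 5·3^r = -3(-2)^(r+1) + 5·3^((r+1) - 1),
which is the claimed formula at t = r+1.
Hence, by induction on t, the claim holds for every t ≥ 1.

w_t = -3(-2)^t + 5·3^(t - 1)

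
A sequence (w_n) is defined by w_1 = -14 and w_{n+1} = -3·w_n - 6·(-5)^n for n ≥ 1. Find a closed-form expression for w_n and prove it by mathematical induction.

w_n = (-3)^(n - 1) + 3(-5)^n

Computing the first terms: w_1 = -14, w_2 = 72, w_3 = -366. This suggests w_n = (-3)^(n - 1) + 3(-5)^n.
When n = 1: the formula gives -14 = -14 = w_1.
For the inductive step, assume it holds for an arbitrary j ≥ 1, so w_j = (-3)^(j - 1) + 3(-5)^j.
Then w_{j+1} = -3·w_j - 6·(-5)^j = -3·((-3)^(j - 1) + 3(-5)^j) - 6·(-5)^j = (-3)^j + 3(-5)^(j + 1) = (-3)^((j+1) - 1) + 3(-5)^(j+1),
which is the claimed formula at n = j+1.
By induction, the statement is established for all n ≥ 1.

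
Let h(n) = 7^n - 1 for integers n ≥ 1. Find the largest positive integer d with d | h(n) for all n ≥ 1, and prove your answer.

Computing the first values: h(1) = 6 and h(2) = 48; gcd(6, 48) = 6, so d ≤ 6.
We prove 6 | 7^n - 1 for all n ≥ 1 by induction on n.
For the base case n = 1: h(1) = 6 = 6·(1), so 6 | h(1).
Inductive step: assume the claim holds for n = m, i.e. 6 | h(m). Then
7^{m+1} − 1^{m+1} = 7·7^m − 1·1^m = 7·(7^m − 1^m) + (6)·1^m. The first term is divisible by 6 by the inductive hypothesis, and the second term (6)·1^m is divisible by 6 since 6 | 6. Hence 6 | h(m+1).
This completes the induction.
Therefore the largest such d is 6.

d = 6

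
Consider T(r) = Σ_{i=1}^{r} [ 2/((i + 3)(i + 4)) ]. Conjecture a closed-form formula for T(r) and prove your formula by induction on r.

We claim T(r) = r/(2(r + 4)) for all r ≥ 1.
Base case (r = 1): T(1) = 1/10, and the closed form gives 1/10. They agree.
Inductive step: suppose the statement holds for some i ≥ 1, so T(i) = i/(2(i + 4)).
Then T(i+1) = T(i) + (2/((i + 4)(i + 5))) = (i/(2(i + 4))) + (2/((i + 4)(i + 5))).
Simplifying, T(i+1) = (i + 1)/(2(i + 5)) = (i+1)/(2((i+1) + 4)),
which is the closed form with r = i+1.
By the principle of mathematical induction, the result holds for all r ≥ 1.

T(r) = r/(2(r + 4))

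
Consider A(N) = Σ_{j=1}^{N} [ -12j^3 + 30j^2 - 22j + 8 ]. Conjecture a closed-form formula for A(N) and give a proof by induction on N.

A(N) = -N(3N^3 - 4N^2 - N - 2)

We claim A(N) = -N(3N^3 - 4N^2 - N - 2) for all N ≥ 1.
When N = 1: A(1) = 4, and the closed form gives 4. They agree.
Inductive step: suppose the statement holds for some j ≥ 1, so A(j) = j(-3j^3 + 4j^2 + j + 2).
Then A(j+1) = A(j) + (-12j^3 - 6j^2 + 2j + 4) = (j(-3j^3 + 4j^2 + j + 2)) + (-12j^3 - 6j^2 + 2j + 4).
Simplifying, A(j+1) = -(j + 1)(3j^3 + 5j^2 - 4) = -(j+1)(3(j+1)^3 - 4(j+1)^2 - (j+1) - 2),
which is the closed form with N = j+1.
By the principle of mathematical induction, the result holds for all N ≥ 1.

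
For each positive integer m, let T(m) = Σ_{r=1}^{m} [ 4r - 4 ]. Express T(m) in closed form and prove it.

We claim T(m) = 2m(m - 1) for all m ≥ 1.
When m = 1: T(1) = 0, and the closed form gives 0. They agree.
For the inductive step, assume it holds for an arbitrary r ≥ 1, so T(r) = 2r(r - 1).
Then T(r+1) = T(r) + (4r) = (2r(r - 1)) + (4r).
Simplifying, T(r+1) = 2r(r + 1) = 2(r+1)((r+1) - 1),
which is the closed form with m = r+1.
By induction, the statement is established for all m ≥ 1.

T(m) = 2m(m - 1)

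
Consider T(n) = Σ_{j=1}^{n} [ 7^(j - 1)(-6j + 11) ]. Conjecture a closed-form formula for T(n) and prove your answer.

T(n) = 7^n(-n + 2) - 2

We claim T(n) = 7^n(-n + 2) - 2 for all n ≥ 1.
When n = 1: T(1) = 5, and the closed form gives 5. They agree.
Inductive step: assume the claim holds for n = j, so T(j) = 7^j(-j + 2) - 2.
Then T(j+1) = T(j) + (7^j(-6j + 5)) = (7^j(-j + 2) - 2) + (7^j(-6j + 5)).
Simplifying, T(j+1) = -7^(j + 1)j + 7^(j + 1) - 2 = 7^(j+1)(-(j+1) + 2) - 2,
which is the closed form with n = j+1.
By the principle of mathematical induction, the result holds for all n ≥ 1.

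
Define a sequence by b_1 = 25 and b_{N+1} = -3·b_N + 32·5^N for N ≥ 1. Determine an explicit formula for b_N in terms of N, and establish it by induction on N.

Computing the first terms: b_1 = 25, b_2 = 85, b_3 = 545. This suggests b_N = 5(-3)^(N - 1) + 4·5^N.
Base step (N = 1): the formula gives 25 = 25 = b_1.
Inductive step: assume the claim holds for N = i, so b_i = 5(-3)^(i - 1) + 4·5^i.
Then b_{i+1} = -3·b_i + 32·5^i = -3·(5(-3)^(i - 1) + 4·5^i) + 32·5^i = 5(-3)^i + 4·5^(i + 1) = 5(-3)^((i+1) - 1) + 4·5^(i+1),
which is the claimed formula at N = i+1.
Hence, by induction on N, the claim holds for every N ≥ 1.

b_N = 5(-3)^(N - 1) + 4·5^N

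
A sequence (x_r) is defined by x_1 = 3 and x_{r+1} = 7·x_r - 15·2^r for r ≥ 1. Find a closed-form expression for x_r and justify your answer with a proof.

Computing the first terms: x_1 = 3, x_2 = -9, x_3 = -123. This suggests x_r = 3·2^r - 3·7^(r - 1).
Base step (r = 1): the formula gives 3 = 3 = x_1.
Suppose the result is true for r = k, so x_k = 3·2^k - 3·7^(k - 1).
Then x_{k+1} = 7·x_k - 15·2^k = 7·(3·2^k - 3·7^(k - 1)) - 15·2^k = 3·2^(k + 1) - 3·7^k = 3·2^(k+1) - 3·7^((k+1) - 1),
which is the claimed formula at r = k+1.
By induction, the statement is established for all r ≥ 1.

x_r = 3·2^r - 3·7^(r - 1)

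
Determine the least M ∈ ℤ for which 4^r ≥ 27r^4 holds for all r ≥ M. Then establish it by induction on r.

At r = 8: 65536 < 110592, so the inequality fails and M ≥ 9. We prove 4^r ≥ 27r^4 for all r ≥ 9.
For the base case r = 9: 4^r = 262144 and 27r^4 = 177147, so 262144 ≥ 177147.
For the inductive step, assume it holds for an arbitrary j ≥ 9, so 4^j ≥ 27j^4.
Then 4^(j + 1) = 4·(4^j) ≥ 4·(27j^4).
Also, for j ≥ 9 we have 4·(27j^4) ≥ 27(j+1)^4, since 4 ≥ (1 + 1/j)^4 for all j ≥ 9.
Combining, 4^(j + 1) ≥ 27(j+1)^4.
By induction, the statement is established for all r ≥ 9.
Hence the smallest such M is 9.

M = 9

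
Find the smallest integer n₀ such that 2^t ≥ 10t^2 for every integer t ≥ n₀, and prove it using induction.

n₀ = 10

At t = 9: 512 < 810, so the inequality fails and n₀ ≥ 10. We prove 2^t ≥ 10t^2 for all t ≥ 10.
Base step (t = 10): 2^t = 1024 and 10t^2 = 1000, so 1024 ≥ 1000.
For the inductive step, assume it holds for an arbitrary m ≥ 10, so 2^m ≥ 10m^2.
Then 2^(m + 1) = 2·(2^m) ≥ 2·(10m^2).
Also, for m ≥ 10 we have 2·(10m^2) ≥ 10(m+1)^2, since 2 ≥ (1 + 1/m)^2 for all m ≥ 10.
Combining, 2^(m + 1) ≥ 10(m+1)^2.
By induction, the statement is established for all t ≥ 10.
Hence the smallest such n₀ is 10.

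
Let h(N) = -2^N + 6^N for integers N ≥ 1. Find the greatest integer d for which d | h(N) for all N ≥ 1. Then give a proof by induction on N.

Computing the first values: h(1) = 4 and h(2) = 32; gcd(4, 32) = 4, so d ≤ 4.
We prove 4 | -2^N + 6^N for all N ≥ 1 by induction on N.
For the base case N = 1: h(1) = 4 = 4·(1), so 4 | h(1).
For the inductive step, assume it holds for an arbitrary j ≥ 1, i.e. 4 | h(j). Then
6^{j+1} − 2^{j+1} = 6·6^j − 2·2^j = 6·(6^j − 2^j) + (4)·2^j. The first term is divisible by 4 by the inductive hypothesis, and the second term (4)·2^j is divisible by 4 since 4 | 4. Hence 4 | h(j+1).
By induction, the statement is established for all N ≥ 1.
Therefore the largest such d is 4.

d = 4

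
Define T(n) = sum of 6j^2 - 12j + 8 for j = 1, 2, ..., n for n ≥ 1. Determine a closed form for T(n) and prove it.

T(n) = n(2n^2 - 3n + 3)

We claim T(n) = n(2n^2 - 3n + 3) for all n ≥ 1.
Base case (n = 1): T(1) = 2, and the closed form gives 2. They agree.
Inductive step: assume the claim holds for n = j, so T(j) = j(2j^2 - 3j + 3).
Then T(j+1) = T(j) + (6j^2 + 2) = (j(2j^2 - 3j + 3)) + (6j^2 + 2).
Simplifying, T(j+1) = (j + 1)(2j^2 + j + 2) = (j+1)(2(j+1)^2 - 3(j+1) + 3),
which is the closed form with n = j+1.
By the principle of mathematical induction, the result holds for all n ≥ 1.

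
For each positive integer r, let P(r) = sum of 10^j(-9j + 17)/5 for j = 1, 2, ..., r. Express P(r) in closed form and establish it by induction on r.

P(r) = 2·10^r(-r + 2) - 4

We claim P(r) = 2·10^r(-r + 2) - 4 for all r ≥ 1.
Base step (r = 1): P(1) = 16, and the closed form gives 16. They agree.
Inductive step: suppose the statement holds for some j ≥ 1, so P(j) = 2·10^j(-j + 2) - 4.
Then P(j+1) = P(j) + (10^j(-18j + 16)) = (2·10^j(-j + 2) - 4) + (10^j(-18j + 16)).
Simplifying, P(j+1) = -20·10^j·j + 20·10^j - 4 = 2·10^(j+1)(-(j+1) + 2) - 4,
which is the closed form with r = j+1.
By induction, the statement is established for all r ≥ 1.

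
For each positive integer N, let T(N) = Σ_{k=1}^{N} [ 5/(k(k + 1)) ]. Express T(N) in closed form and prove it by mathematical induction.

T(N) = 5N/(N + 1)

We claim T(N) = 5N/(N + 1) for all N ≥ 1.
Base case (N = 1): T(1) = 5/2, and the closed form gives 5/2. They agree.
For the inductive step, assume it holds for an arbitrary k ≥ 1, so T(k) = 5k/(k + 1).
Then T(k+1) = T(k) + (5/((k + 1)(k + 2))) = (5k/(k + 1)) + (5/((k + 1)(k + 2))).
Simplifying, T(k+1) = 5(k + 1)/(k + 2) = 5(k+1)/((k+1) + 1),
which is the closed form with N = k+1.
This completes the induction.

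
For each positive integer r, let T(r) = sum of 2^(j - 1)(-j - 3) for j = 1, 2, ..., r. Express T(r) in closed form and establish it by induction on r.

We claim T(r) = -2^r(r + 2) + 2 for all r ≥ 1.
Base case (r = 1): T(1) = -4, and the closed form gives -4. They agree.
Inductive step: assume the claim holds for r = j, so T(j) = -2^j(j + 2) + 2.
Then T(j+1) = T(j) + (2^j(-j - 4)) = (-2^j(j + 2) + 2) + (2^j(-j - 4)).
Simplifying, T(j+1) = -2·2^j·j - 6·2^j + 2 = -2^(j+1)((j+1) + 2) + 2,
which is the closed form with r = j+1.
Hence, by induction on r, the claim holds for every r ≥ 1.

T(r) = -2^r(r + 2) + 2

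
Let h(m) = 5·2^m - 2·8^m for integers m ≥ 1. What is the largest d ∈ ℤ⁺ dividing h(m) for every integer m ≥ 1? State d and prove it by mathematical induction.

Computing the first values: h(1) = -6 and h(2) = -108; gcd(-6, -108) = 6, so d ≤ 6.
We prove 6 | 5·2^m - 2·8^m for all m ≥ 1 by induction on m.
Base case (m = 1): h(1) = -6 = 6·(-1), so 6 | h(1).
For the inductive step, assume it holds for an arbitrary i ≥ 1, i.e. 6 | h(i). Then
h(i+1) − 8·h(i) = (5·2^(i+1) - 2·8^(i+1)) − 8·(5·2^i - 2·8^i) = (5)·2^i·(2 − 8) = (-30)·2^i. Since 6 | h(i) by the inductive hypothesis, 6 | 8·h(i); and 6 | -30 since -30 = 6·-5. Therefore 6 | h(i+1).
This completes the induction.
Therefore the largest such d is 6.

d = 6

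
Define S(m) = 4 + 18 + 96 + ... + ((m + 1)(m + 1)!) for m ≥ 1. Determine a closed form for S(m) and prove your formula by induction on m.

We claim S(m) = (m + 2)! - 2 for all m ≥ 1.
Base case (m = 1): S(1) = 4, and the closed form gives 4. They agree.
Inductive step: assume the claim holds for m = j, so S(j) = (j + 2)! - 2.
Then S(j+1) = S(j) + ((j + 2)(j + 2)!) = ((j + 2)! - 2) + ((j + 2)(j + 2)!).
Simplifying, S(j+1) = ((j+1) + 2)! - 2,
which is the closed form with m = j+1.
Hence, by induction on m, the claim holds for every m ≥ 1.

S(m) = (m + 2)! - 2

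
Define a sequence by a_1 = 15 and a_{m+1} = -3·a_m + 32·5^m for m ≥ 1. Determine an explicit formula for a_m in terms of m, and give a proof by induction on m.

Computing the first terms: a_1 = 15, a_2 = 115, a_3 = 455. This suggests a_m = -5(-3)^(m - 1) + 4·5^m.
Base case (m = 1): the formula gives 15 = 15 = a_1.
Suppose the result is true for m = j, so a_j = -5(-3)^(j - 1) + 4·5^j.
Then a_{j+1} = -3·a_j + 32·5^j = -3·(-5(-3)^(j - 1) + 4·5^j) + 32·5^j = -5(-3)^j + 4·5^(j + 1) = -5(-3)^((j+1) - 1) + 4·5^(j+1),
which is the claimed formula at m = j+1.
By induction, the statement is established for all m ≥ 1.

a_m = -5(-3)^(m - 1) + 4·5^m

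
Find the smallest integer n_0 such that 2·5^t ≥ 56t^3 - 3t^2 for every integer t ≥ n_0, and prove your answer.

At t = 5: 6250 < 6925, so the inequality fails and n_0 ≥ 6. We prove 2·5^t ≥ 56t^3 - 3t^2 for all t ≥ 6.
When t = 6: 2·5^t = 31250 and 56t^3 - 3t^2 = 11988, so 31250 ≥ 11988.
Inductive step: suppose the statement holds for some i ≥ 6, so 2·5^i ≥ 56i^3 - 3i^2.
Then 2·5^(i + 1) = 5·(2·5^i) ≥ 5·(56i^3 - 3i^2).
Also, for i ≥ 6 we have 5·(56i^3 - 3i^2) ≥ 56(i+1)^3 - 3(i+1)^2, since 5·(56i^3 - 3i^2) − (56(i+1)^3 - 3(i+1)^2) = 224i^3 - 180i^2 - 162i - 53, which is nonnegative for all i ≥ 6.
Combining, 2·5^(i + 1) ≥ 56(i+1)^3 - 3(i+1)^2.
Hence, by induction on t, the claim holds for every t ≥ 6.
Hence the smallest such n_0 is 6.

n_0 = 6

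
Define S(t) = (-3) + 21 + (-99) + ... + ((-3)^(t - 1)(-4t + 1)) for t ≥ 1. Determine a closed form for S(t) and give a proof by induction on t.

S(t) = (-3)^t·t

We claim S(t) = (-3)^t·t for all t ≥ 1.
For the base case t = 1: S(1) = -3, and the closed form gives -3. They agree.
Suppose the result is true for t = r, so S(r) = (-3)^r·r.
Then S(r+1) = S(r) + ((-3)^r(-4r - 3)) = ((-3)^r·r) + ((-3)^r(-4r - 3)).
Simplifying, S(r+1) = (-3)^(r + 1)(r + 1) = (-3)^(r+1)·(r+1),
which is the closed form with t = r+1.
By induction, the statement is established for all t ≥ 1.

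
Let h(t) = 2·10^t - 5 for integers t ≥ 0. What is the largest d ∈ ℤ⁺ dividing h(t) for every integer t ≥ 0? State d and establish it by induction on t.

Computing the first values: h(0) = -3 and h(1) = 15; gcd(-3, 15) = 3, so d ≤ 3.
We prove 3 | 2·10^t - 5 for all t ≥ 0 by induction on t.
When t = 0: h(0) = -3 = 3·(-1), so 3 | h(0).
Suppose the result is true for t = i, i.e. 3 | h(i). Then
h(i+1) = 2·10^(i+1) - 5 = 10·(2·10^i - 5) + 45 = 10·h(i) + 45. The first term is divisible by 3 by the inductive hypothesis, and 45 is divisible by 3. Hence 3 | h(i+1).
By induction, the statement is established for all t ≥ 0.
Therefore the largest such d is 3.

d = 3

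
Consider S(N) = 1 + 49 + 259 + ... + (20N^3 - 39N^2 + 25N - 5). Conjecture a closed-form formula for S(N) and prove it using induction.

We claim S(N) = N(5N^3 - 3N^2 - 2N + 1) for all N ≥ 1.
When N = 1: S(1) = 1, and the closed form gives 1. They agree.
Inductive step: assume the claim holds for N = k, so S(k) = k(5k^3 - 3k^2 - 2k + 1).
Then S(k+1) = S(k) + (20k^3 + 21k^2 + 7k + 1) = (k(5k^3 - 3k^2 - 2k + 1)) + (20k^3 + 21k^2 + 7k + 1).
Simplifying, S(k+1) = (k + 1)(5k^3 + 12k^2 + 7k + 1) = (k+1)(5(k+1)^3 - 3(k+1)^2 - 2(k+1) + 1),
which is the closed form with N = k+1.
Hence, by induction on N, the claim holds for every N ≥ 1.

S(N) = N(5N^3 - 3N^2 - 2N + 1)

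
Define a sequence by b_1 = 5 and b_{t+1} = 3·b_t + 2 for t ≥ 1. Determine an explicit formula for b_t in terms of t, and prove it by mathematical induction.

b_t = 2·3^t - 1

Computing the first terms: b_1 = 5, b_2 = 17, b_3 = 53. This suggests b_t = 2·3^t - 1.
For the base case t = 1: the formula gives 5 = 5 = b_1.
Suppose the result is true for t = j, so b_j = 2·3^j - 1.
Then b_{j+1} = 3·b_j + 2 = 3·(2·3^j - 1) + 2 = 2·3^(j + 1) - 1,
which is the claimed formula at t = j+1.
By the principle of mathematical induction, the result holds for all t ≥ 1.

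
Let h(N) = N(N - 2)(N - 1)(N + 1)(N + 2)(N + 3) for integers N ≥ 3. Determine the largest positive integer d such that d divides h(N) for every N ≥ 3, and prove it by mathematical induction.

Computing the first values: h(3) = 720 and h(4) = 5040; gcd(720, 5040) = 720, so d ≤ 720.
We prove 720 | N(N - 2)(N - 1)(N + 1)(N + 2)(N + 3) for all N ≥ 3 by induction on N.
Base case (N = 3): h(3) = 720 = 720·(1), so 720 | h(3).
Inductive step: assume the claim holds for N = i, i.e. 720 | h(i). Then
h(i+1) − h(i) = (i-1)·i·(i+1)·(i+2)·(i+3)·(i+4) − (i-2)·(i-1)·i·(i+1)·(i+2)·(i+3) = (i-1)·i·(i+1)·(i+2)·(i+3)·[(i+4) − (i-2)] = 6·(i-1)·i·(i+1)·(i+2)·(i+3). The product of 5 consecutive integers is divisible by (5)! = 120, so h(i+1) − h(i) is divisible by 6·120 = 720. By the inductive hypothesis 720 | h(i), hence 720 | h(i+1).
By the principle of mathematical induction, the result holds for all N ≥ 3.
Therefore the largest such d is 720.

d = 720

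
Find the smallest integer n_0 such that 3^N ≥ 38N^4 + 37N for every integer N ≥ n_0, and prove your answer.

At N = 12: 531441 < 788412, so the inequality fails and n_0 ≥ 13. We prove 3^N ≥ 38N^4 + 37N for all N ≥ 13.
When N = 13: 3^N = 1594323 and 38N^4 + 37N = 1085799, so 1594323 ≥ 1085799.
Inductive step: assume the claim holds for N = r, so 3^r ≥ 38r^4 + 37r.
Then 3^(r + 1) = 3·(3^r) ≥ 3·(38r^4 + 37r).
Also, for r ≥ 13 we have 3·(38r^4 + 37r) ≥ 38(r+1)^4 + 37(r+1), since 3·(38r^4 + 37r) − (38(r+1)^4 + 37(r+1)) = 76r^4 - 152r^3 - 228r^2 - 78r - 75, which is nonnegative for all r ≥ 13.
Combining, 3^(r + 1) ≥ 38(r+1)^4 + 37(r+1).
This completes the induction.
Hence the smallest such n_0 is 13.

n_0 = 13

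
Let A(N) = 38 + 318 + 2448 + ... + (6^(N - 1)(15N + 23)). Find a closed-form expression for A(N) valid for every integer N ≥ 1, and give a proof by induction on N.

A(N) = 6^N(3N + 4) - 4

We claim A(N) = 6^N(3N + 4) - 4 for all N ≥ 1.
Base step (N = 1): A(1) = 38, and the closed form gives 38. They agree.
Inductive step: assume the claim holds for N = m, so A(m) = 6^m(3m + 4) - 4.
Then A(m+1) = A(m) + (6^m(15m + 38)) = (6^m(3m + 4) - 4) + (6^m(15m + 38)).
Simplifying, A(m+1) = 18·6^m·m + 42·6^m - 4 = 6^(m+1)(3(m+1) + 4) - 4,
which is the closed form with N = m+1.
By the principle of mathematical induction, the result holds for all N ≥ 1.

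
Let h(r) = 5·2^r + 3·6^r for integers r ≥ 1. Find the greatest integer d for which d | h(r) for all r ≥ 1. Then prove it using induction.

Computing the first values: h(1) = 28 and h(2) = 128; gcd(28, 128) = 4, so d ≤ 4.
We prove 4 | 5·2^r + 3·6^r for all r ≥ 1 by induction on r.
Base step (r = 1): h(1) = 28 = 4·(7), so 4 | h(1).
Inductive step: assume the claim holds for r = p, i.e. 4 | h(p). Then
h(p+1) − 6·h(p) = (5·2^(p+1) + 3·6^(p+1)) − 6·(5·2^p + 3·6^p) = (5)·2^p·(2 − 6) = (-20)·2^p. Since 4 | h(p) by the inductive hypothesis, 4 | 6·h(p); and 4 | -20 since -20 = 4·-5. Therefore 4 | h(p+1).
By induction, the statement is established for all r ≥ 1.
Therefore the largest such d is 4.

d = 4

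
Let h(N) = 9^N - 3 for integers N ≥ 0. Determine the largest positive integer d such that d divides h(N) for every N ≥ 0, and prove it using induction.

d = 2

Computing the first values: h(0) = -2 and h(1) = 6; gcd(-2, 6) = 2, so d ≤ 2.
We prove 2 | 9^N - 3 for all N ≥ 0 by induction on N.
Base step (N = 0): h(0) = -2 = 2·(-1), so 2 | h(0).
Inductive step: assume the claim holds for N = m, i.e. 2 | h(m). Then
h(m+1) = 9^(m+1) - 3 = 9·(9^m - 3) + 24 = 9·h(m) + 24. The first term is divisible by 2 by the inductive hypothesis, and 24 is divisible by 2. Hence 2 | h(m+1).
By induction, the statement is established for all N ≥ 0.
Therefore the largest such d is 2.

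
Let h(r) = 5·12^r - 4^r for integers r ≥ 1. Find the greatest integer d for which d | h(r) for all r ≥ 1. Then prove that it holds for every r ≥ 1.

Computing the first values: h(1) = 56 and h(2) = 704; gcd(56, 704) = 8, so d ≤ 8.
We prove 8 | 5·12^r - 4^r for all r ≥ 1 by induction on r.
When r = 1: h(1) = 56 = 8·(7), so 8 | h(1).
Inductive step: suppose the statement holds for some k ≥ 1, i.e. 8 | h(k). Then
h(k+1) − 12·h(k) = (5·12^(k+1) - 4^(k+1)) − 12·(5·12^k - 4^k) = (-1)·4^k·(4 − 12) = (8)·4^k. Since 8 | h(k) by the inductive hypothesis, 8 | 12·h(k); and 8 | 8 since 8 = 8·1. Therefore 8 | h(k+1).
By the principle of mathematical induction, the result holds for all r ≥ 1.
Therefore the largest such d is 8.

d = 8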